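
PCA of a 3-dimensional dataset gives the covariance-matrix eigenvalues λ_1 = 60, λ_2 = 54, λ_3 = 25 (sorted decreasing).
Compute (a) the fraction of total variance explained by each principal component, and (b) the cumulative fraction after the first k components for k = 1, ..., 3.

Step 1 — total variance = trace(Sigma) = Σ λ_i = 60 + 54 + 25 = 139.

Step 2 — fraction explained by component i = λ_i / Σ λ:
  PC1: 60/139 = 0.4317
  PC2: 54/139 = 0.3885
  PC3: 25/139 = 0.1799

Step 3 — cumulative fraction after k components = (λ_1 + ... + λ_k) / Σ λ:
  k = 1: 60/139 = 0.4317
  k = 2: (60 + 54)/139 = 114/139 = 0.8201
  k = 3: (60 + 54 + 25)/139 = 139/139 = 1

Summary (fraction, with percent):

explained: PC1 0.4317 (43.17%), PC2 0.3885 (38.85%), PC3 0.1799 (17.99%);  cumulative: 0.4317, 0.8201, 1


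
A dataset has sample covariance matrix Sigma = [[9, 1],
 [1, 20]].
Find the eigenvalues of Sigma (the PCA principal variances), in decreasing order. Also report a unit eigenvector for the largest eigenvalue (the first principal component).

Step 1 — characteristic polynomial of 2×2 Sigma:
  det(Sigma - λI) = λ² - trace · λ + det = 0.
  trace = 9 + 20 = 29, det = 9·20 - (1)² = 179.
Step 2 — discriminant:
  Δ = trace² - 4·det = 841 - 716 = 125.
Step 3 — eigenvalues:
  λ = (trace ± √Δ)/2 = (29 ± 11.1803)/2,
  λ_1 = 20.0902,  λ_2 = 8.9098.

Step 4 — unit eigenvector for λ_1: solve (Sigma - λ_1 I)v = 0. First row:
  (9 - 20.0902)·v_x + (1)·v_y = 0, i.e. (-11.0902)·v_x + (1)·v_y = 0,
  so v ∝ (b, λ_1 - a) = (1, 11.0902) = u.
  ||u|| = √((1)² + (11.0902)²) = √(123.9919) ≈ 11.1352,
  v_1 = u/||u|| ≈ (0.0898, 0.996) (||v_1|| = 1).

λ_1 = 20.0902,  λ_2 = 8.9098;  v_1 ≈ (0.0898, 0.996)


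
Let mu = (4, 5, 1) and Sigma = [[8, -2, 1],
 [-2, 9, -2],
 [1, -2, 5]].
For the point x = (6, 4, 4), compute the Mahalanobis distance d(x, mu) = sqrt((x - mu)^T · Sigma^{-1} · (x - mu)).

Step 1 — centre the observation: (x - mu) = (2, -1, 3).

Step 2 — invert Sigma (cofactor / det for 3×3, or solve directly):
  Sigma^{-1} = [[0.1336, 0.0261, -0.0163],
 [0.0261, 0.127, 0.0456],
 [-0.0163, 0.0456, 0.2215]].

Step 3 — form the quadratic (x - mu)^T · Sigma^{-1} · (x - mu):
  Sigma^{-1} · (x - mu) = (0.1922, 0.0619, 0.5863).
  (x - mu)^T · [Sigma^{-1} · (x - mu)] = (2)·(0.1922) + (-1)·(0.0619) + (3)·(0.5863) = 2.0814.

Step 4 — take square root: d = √(2.0814) ≈ 1.4427.

d(x, mu) = √(2.0814) ≈ 1.4427


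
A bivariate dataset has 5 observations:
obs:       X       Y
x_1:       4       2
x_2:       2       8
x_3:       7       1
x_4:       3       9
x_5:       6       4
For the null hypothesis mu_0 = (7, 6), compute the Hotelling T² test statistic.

Step 1 — sample mean vector:
  mean(X) = (4 + 2 + 7 + 3 + 6) / 5 = 22/5 = 4.4
  mean(Y) = (2 + 8 + 1 + 9 + 4) / 5 = 24/5 = 4.8
  x̄ = (4.4, 4.8),  deviation x̄ - mu_0 = (4.4, 4.8) - (7, 6) = (-2.6, -1.2).

Step 2 — sample covariance matrix, S[i,j] = (1/(n-1)) · Σ_k (x_{k,i} - mean_i) · (x_{k,j} - mean_j), divisor n-1 = 4:
  S[X,X] = ((-0.4)·(-0.4) + (-2.4)·(-2.4) + (2.6)·(2.6) + (-1.4)·(-1.4) + (1.6)·(1.6)) / 4 = 17.2/4 = 4.3
  S[X,Y] = ((-0.4)·(-2.8) + (-2.4)·(3.2) + (2.6)·(-3.8) + (-1.4)·(4.2) + (1.6)·(-0.8)) / 4 = -23.6/4 = -5.9
  S[Y,Y] = ((-2.8)·(-2.8) + (3.2)·(3.2) + (-3.8)·(-3.8) + (4.2)·(4.2) + (-0.8)·(-0.8)) / 4 = 50.8/4 = 12.7
  S = [[4.3, -5.9],
 [-5.9, 12.7]].

Step 3 — invert S. det(S) = 4.3·12.7 - (-5.9)² = 19.8.
  S^{-1} = (1/det) · [[d, -b], [-b, a]] = [[0.6414, 0.298],
 [0.298, 0.2172]].

Step 4 — quadratic form (x̄ - mu_0)^T · S^{-1} · (x̄ - mu_0):
  S^{-1} · (x̄ - mu_0) = (-2.0253, -1.0354),
  (x̄ - mu_0)^T · [...] = (-2.6)·(-2.0253) + (-1.2)·(-1.0354) = 6.5081.

Step 5 — scale by n: T² = 5 · 6.5081 = 32.5404.

T² ≈ 32.5404


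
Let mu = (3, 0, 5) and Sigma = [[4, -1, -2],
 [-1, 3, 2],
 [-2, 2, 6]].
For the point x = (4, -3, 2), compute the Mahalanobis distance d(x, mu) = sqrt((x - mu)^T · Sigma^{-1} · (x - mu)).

Step 1 — centre the observation: (x - mu) = (1, -3, -3).

Step 2 — invert Sigma (cofactor / det for 3×3, or solve directly):
  Sigma^{-1} = [[0.3043, 0.0435, 0.087],
 [0.0435, 0.4348, -0.1304],
 [0.087, -0.1304, 0.2391]].

Step 3 — form the quadratic (x - mu)^T · Sigma^{-1} · (x - mu):
  Sigma^{-1} · (x - mu) = (-0.087, -0.8696, -0.2391).
  (x - mu)^T · [Sigma^{-1} · (x - mu)] = (1)·(-0.087) + (-3)·(-0.8696) + (-3)·(-0.2391) = 3.2391.

Step 4 — take square root: d = √(3.2391) ≈ 1.7998.

d(x, mu) = √(3.2391) ≈ 1.7998


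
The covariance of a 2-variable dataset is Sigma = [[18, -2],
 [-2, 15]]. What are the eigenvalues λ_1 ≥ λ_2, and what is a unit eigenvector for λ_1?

Step 1 — characteristic polynomial of 2×2 Sigma:
  det(Sigma - λI) = λ² - trace · λ + det = 0.
  trace = 18 + 15 = 33, det = 18·15 - (-2)² = 266.
Step 2 — discriminant:
  Δ = trace² - 4·det = 1089 - 1064 = 25.
Step 3 — eigenvalues:
  λ = (trace ± √Δ)/2 = (33 ± 5)/2,
  λ_1 = 19,  λ_2 = 14.

Step 4 — unit eigenvector for λ_1: solve (Sigma - λ_1 I)v = 0. First row:
  (18 - 19)·v_x + (-2)·v_y = 0, i.e. (-1)·v_x + (-2)·v_y = 0,
  so v ∝ (b, λ_1 - a) = (-2, 1); multiply by -1 so the first entry is positive: u = (2, -1).
  ||u|| = √((2)² + (-1)²) = √(5) ≈ 2.2361,
  v_1 = u/||u|| ≈ (0.8944, -0.4472) (||v_1|| = 1).

λ_1 = 19,  λ_2 = 14;  v_1 ≈ (0.8944, -0.4472)


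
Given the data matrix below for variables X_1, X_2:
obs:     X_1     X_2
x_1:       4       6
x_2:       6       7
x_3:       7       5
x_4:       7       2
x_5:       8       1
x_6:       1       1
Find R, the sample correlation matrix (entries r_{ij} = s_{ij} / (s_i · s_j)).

Step 1 — column means:
  mean(X_1) = (4 + 6 + 7 + 7 + 8 + 1) / 6 = 33/6 = 5.5
  mean(X_2) = (6 + 7 + 5 + 2 + 1 + 1) / 6 = 22/6 = 3.6667

Step 2 — sample variances and covariances s[i,j] = (1/(n-1)) · Σ_k (x_{k,i} - mean_i) · (x_{k,j} - mean_j), with n-1 = 5:
  s[X_1,X_1] = ((-1.5)·(-1.5) + (0.5)·(0.5) + (1.5)·(1.5) + (1.5)·(1.5) + (2.5)·(2.5) + (-4.5)·(-4.5)) / 5 = 33.5/5 = 6.7
  s[X_1,X_2] = ((-1.5)·(2.3333) + (0.5)·(3.3333) + (1.5)·(1.3333) + (1.5)·(-1.6667) + (2.5)·(-2.6667) + (-4.5)·(-2.6667)) / 5 = 3/5 = 0.6
  s[X_2,X_2] = ((2.3333)·(2.3333) + (3.3333)·(3.3333) + (1.3333)·(1.3333) + (-1.6667)·(-1.6667) + (-2.6667)·(-2.6667) + (-2.6667)·(-2.6667)) / 5 = 35.3333/5 = 7.0667
  Sample standard deviations s_i = √(s[i,i]):
  s(X_1) = √(6.7) = 2.5884
  s(X_2) = √(7.0667) = 2.6583

Step 3 — r_{ij} = s_{ij} / (s_i · s_j):
  r[X_1,X_1] = 1 (diagonal).
  r[X_1,X_2] = 0.6 / (2.5884 · 2.6583) = 0.6 / 6.8809 = 0.0872
  r[X_2,X_2] = 1 (diagonal).

R is symmetric with unit diagonal. Assembling:

R = [[1, 0.0872],
 [0.0872, 1]]


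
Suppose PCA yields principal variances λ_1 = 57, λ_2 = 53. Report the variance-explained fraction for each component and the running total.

Step 1 — total variance = trace(Sigma) = Σ λ_i = 57 + 53 = 110.

Step 2 — fraction explained by component i = λ_i / Σ λ:
  PC1: 57/110 = 0.5182
  PC2: 53/110 = 0.4818

Step 3 — cumulative fraction after k components = (λ_1 + ... + λ_k) / Σ λ:
  k = 1: 57/110 = 0.5182
  k = 2: (57 + 53)/110 = 110/110 = 1

Summary (fraction, with percent):

explained: PC1 0.5182 (51.82%), PC2 0.4818 (48.18%);  cumulative: 0.5182, 1


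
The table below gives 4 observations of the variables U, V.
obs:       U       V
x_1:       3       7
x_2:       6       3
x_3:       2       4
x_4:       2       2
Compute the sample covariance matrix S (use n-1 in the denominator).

Step 1 — column means:
  mean(U) = (3 + 6 + 2 + 2) / 4 = 13/4 = 3.25
  mean(V) = (7 + 3 + 4 + 2) / 4 = 16/4 = 4

Step 2 — sample covariance S[i,j] = (1/(n-1)) · Σ_k (x_{k,i} - mean_i) · (x_{k,j} - mean_j), with n-1 = 3.
  S[U,U] = ((-0.25)·(-0.25) + (2.75)·(2.75) + (-1.25)·(-1.25) + (-1.25)·(-1.25)) / 3 = 10.75/3 = 3.5833
  S[U,V] = ((-0.25)·(3) + (2.75)·(-1) + (-1.25)·(0) + (-1.25)·(-2)) / 3 = -1/3 = -0.3333
  S[V,V] = ((3)·(3) + (-1)·(-1) + (0)·(0) + (-2)·(-2)) / 3 = 14/3 = 4.6667

S is symmetric (S[j,i] = S[i,j]). Assembling:

S = [[3.5833, -0.3333],
 [-0.3333, 4.6667]]


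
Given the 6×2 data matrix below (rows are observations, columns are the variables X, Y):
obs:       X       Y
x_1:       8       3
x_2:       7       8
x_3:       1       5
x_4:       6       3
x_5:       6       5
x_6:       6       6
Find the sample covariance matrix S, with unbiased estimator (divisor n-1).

Step 1 — column means:
  mean(X) = (8 + 7 + 1 + 6 + 6 + 6) / 6 = 34/6 = 5.6667
  mean(Y) = (3 + 8 + 5 + 3 + 5 + 6) / 6 = 30/6 = 5

Step 2 — sample covariance S[i,j] = (1/(n-1)) · Σ_k (x_{k,i} - mean_i) · (x_{k,j} - mean_j), with n-1 = 5.
  S[X,X] = ((2.3333)·(2.3333) + (1.3333)·(1.3333) + (-4.6667)·(-4.6667) + (0.3333)·(0.3333) + (0.3333)·(0.3333) + (0.3333)·(0.3333)) / 5 = 29.3333/5 = 5.8667
  S[X,Y] = ((2.3333)·(-2) + (1.3333)·(3) + (-4.6667)·(0) + (0.3333)·(-2) + (0.3333)·(0) + (0.3333)·(1)) / 5 = -1/5 = -0.2
  S[Y,Y] = ((-2)·(-2) + (3)·(3) + (0)·(0) + (-2)·(-2) + (0)·(0) + (1)·(1)) / 5 = 18/5 = 3.6

S is symmetric (S[j,i] = S[i,j]). Assembling:

S = [[5.8667, -0.2],
 [-0.2, 3.6]]


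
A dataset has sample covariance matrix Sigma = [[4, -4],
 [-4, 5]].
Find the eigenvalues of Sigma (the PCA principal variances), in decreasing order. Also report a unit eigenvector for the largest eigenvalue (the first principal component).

Step 1 — characteristic polynomial of 2×2 Sigma:
  det(Sigma - λI) = λ² - trace · λ + det = 0.
  trace = 4 + 5 = 9, det = 4·5 - (-4)² = 4.
Step 2 — discriminant:
  Δ = trace² - 4·det = 81 - 16 = 65.
Step 3 — eigenvalues:
  λ = (trace ± √Δ)/2 = (9 ± 8.0623)/2,
  λ_1 = 8.5311,  λ_2 = 0.4689.

Step 4 — unit eigenvector for λ_1: solve (Sigma - λ_1 I)v = 0. First row:
  (4 - 8.5311)·v_x + (-4)·v_y = 0, i.e. (-4.5311)·v_x + (-4)·v_y = 0,
  so v ∝ (b, λ_1 - a) = (-4, 4.5311); multiply by -1 so the first entry is positive: u = (4, -4.5311).
  ||u|| = √((4)² + (-4.5311)²) = √(36.5311) ≈ 6.0441,
  v_1 = u/||u|| ≈ (0.6618, -0.7497) (||v_1|| = 1).

λ_1 = 8.5311,  λ_2 = 0.4689;  v_1 ≈ (0.6618, -0.7497)


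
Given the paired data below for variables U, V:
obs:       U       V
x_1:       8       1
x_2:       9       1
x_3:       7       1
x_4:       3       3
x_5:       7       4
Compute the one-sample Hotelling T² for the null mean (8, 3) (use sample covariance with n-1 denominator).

Step 1 — sample mean vector:
  mean(U) = (8 + 9 + 7 + 3 + 7) / 5 = 34/5 = 6.8
  mean(V) = (1 + 1 + 1 + 3 + 4) / 5 = 10/5 = 2
  x̄ = (6.8, 2),  deviation x̄ - mu_0 = (6.8, 2) - (8, 3) = (-1.2, -1).

Step 2 — sample covariance matrix, S[i,j] = (1/(n-1)) · Σ_k (x_{k,i} - mean_i) · (x_{k,j} - mean_j), divisor n-1 = 4:
  S[U,U] = ((1.2)·(1.2) + (2.2)·(2.2) + (0.2)·(0.2) + (-3.8)·(-3.8) + (0.2)·(0.2)) / 4 = 20.8/4 = 5.2
  S[U,V] = ((1.2)·(-1) + (2.2)·(-1) + (0.2)·(-1) + (-3.8)·(1) + (0.2)·(2)) / 4 = -7/4 = -1.75
  S[V,V] = ((-1)·(-1) + (-1)·(-1) + (-1)·(-1) + (1)·(1) + (2)·(2)) / 4 = 8/4 = 2
  S = [[5.2, -1.75],
 [-1.75, 2]].

Step 3 — invert S. det(S) = 5.2·2 - (-1.75)² = 7.3375.
  S^{-1} = (1/det) · [[d, -b], [-b, a]] = [[0.2726, 0.2385],
 [0.2385, 0.7087]].

Step 4 — quadratic form (x̄ - mu_0)^T · S^{-1} · (x̄ - mu_0):
  S^{-1} · (x̄ - mu_0) = (-0.5656, -0.9949),
  (x̄ - mu_0)^T · [...] = (-1.2)·(-0.5656) + (-1)·(-0.9949) = 1.6736.

Step 5 — scale by n: T² = 5 · 1.6736 = 8.368.

T² ≈ 8.368


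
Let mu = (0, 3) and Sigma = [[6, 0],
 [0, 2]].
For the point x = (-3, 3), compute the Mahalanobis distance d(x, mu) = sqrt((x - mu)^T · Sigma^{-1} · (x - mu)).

Step 1 — centre the observation: (x - mu) = (-3, 0).

Step 2 — invert Sigma. det(Sigma) = 6·2 - (0)² = 12.
  Sigma^{-1} = (1/det) · [[d, -b], [-b, a]] = [[0.1667, 0],
 [0, 0.5]].

Step 3 — form the quadratic (x - mu)^T · Sigma^{-1} · (x - mu):
  Sigma^{-1} · (x - mu) = (-0.5, 0).
  (x - mu)^T · [Sigma^{-1} · (x - mu)] = (-3)·(-0.5) + (0)·(0) = 1.5.

Step 4 — take square root: d = √(1.5) ≈ 1.2247.

d(x, mu) = √(1.5) ≈ 1.2247


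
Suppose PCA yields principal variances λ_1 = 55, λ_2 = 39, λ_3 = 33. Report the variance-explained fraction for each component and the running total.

Step 1 — total variance = trace(Sigma) = Σ λ_i = 55 + 39 + 33 = 127.

Step 2 — fraction explained by component i = λ_i / Σ λ:
  PC1: 55/127 = 0.4331
  PC2: 39/127 = 0.3071
  PC3: 33/127 = 0.2598

Step 3 — cumulative fraction after k components = (λ_1 + ... + λ_k) / Σ λ:
  k = 1: 55/127 = 0.4331
  k = 2: (55 + 39)/127 = 94/127 = 0.7402
  k = 3: (55 + 39 + 33)/127 = 127/127 = 1

Summary (fraction, with percent):

explained: PC1 0.4331 (43.31%), PC2 0.3071 (30.71%), PC3 0.2598 (25.98%);  cumulative: 0.4331, 0.7402, 1


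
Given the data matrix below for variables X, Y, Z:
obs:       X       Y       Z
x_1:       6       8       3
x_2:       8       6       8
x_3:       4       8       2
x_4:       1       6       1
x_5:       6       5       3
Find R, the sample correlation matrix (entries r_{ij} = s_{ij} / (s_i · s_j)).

Step 1 — column means:
  mean(X) = (6 + 8 + 4 + 1 + 6) / 5 = 25/5 = 5
  mean(Y) = (8 + 6 + 8 + 6 + 5) / 5 = 33/5 = 6.6
  mean(Z) = (3 + 8 + 2 + 1 + 3) / 5 = 17/5 = 3.4

Step 2 — sample variances and covariances s[i,j] = (1/(n-1)) · Σ_k (x_{k,i} - mean_i) · (x_{k,j} - mean_j), with n-1 = 4:
  s[X,X] = ((1)·(1) + (3)·(3) + (-1)·(-1) + (-4)·(-4) + (1)·(1)) / 4 = 28/4 = 7
  s[X,Y] = ((1)·(1.4) + (3)·(-0.6) + (-1)·(1.4) + (-4)·(-0.6) + (1)·(-1.6)) / 4 = -1/4 = -0.25
  s[X,Z] = ((1)·(-0.4) + (3)·(4.6) + (-1)·(-1.4) + (-4)·(-2.4) + (1)·(-0.4)) / 4 = 24/4 = 6
  s[Y,Y] = ((1.4)·(1.4) + (-0.6)·(-0.6) + (1.4)·(1.4) + (-0.6)·(-0.6) + (-1.6)·(-1.6)) / 4 = 7.2/4 = 1.8
  s[Y,Z] = ((1.4)·(-0.4) + (-0.6)·(4.6) + (1.4)·(-1.4) + (-0.6)·(-2.4) + (-1.6)·(-0.4)) / 4 = -3.2/4 = -0.8
  s[Z,Z] = ((-0.4)·(-0.4) + (4.6)·(4.6) + (-1.4)·(-1.4) + (-2.4)·(-2.4) + (-0.4)·(-0.4)) / 4 = 29.2/4 = 7.3
  Sample standard deviations s_i = √(s[i,i]):
  s(X) = √(7) = 2.6458
  s(Y) = √(1.8) = 1.3416
  s(Z) = √(7.3) = 2.7019

Step 3 — r_{ij} = s_{ij} / (s_i · s_j):
  r[X,X] = 1 (diagonal).
  r[X,Y] = -0.25 / (2.6458 · 1.3416) = -0.25 / 3.5496 = -0.0704
  r[X,Z] = 6 / (2.6458 · 2.7019) = 6 / 7.1484 = 0.8393
  r[Y,Y] = 1 (diagonal).
  r[Y,Z] = -0.8 / (1.3416 · 2.7019) = -0.8 / 3.6249 = -0.2207
  r[Z,Z] = 1 (diagonal).

R is symmetric with unit diagonal. Assembling:

R = [[1, -0.0704, 0.8393],
 [-0.0704, 1, -0.2207],
 [0.8393, -0.2207, 1]]


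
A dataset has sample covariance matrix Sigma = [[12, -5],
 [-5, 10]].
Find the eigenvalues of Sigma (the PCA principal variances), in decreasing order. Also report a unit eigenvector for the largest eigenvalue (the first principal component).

Step 1 — characteristic polynomial of 2×2 Sigma:
  det(Sigma - λI) = λ² - trace · λ + det = 0.
  trace = 12 + 10 = 22, det = 12·10 - (-5)² = 95.
Step 2 — discriminant:
  Δ = trace² - 4·det = 484 - 380 = 104.
Step 3 — eigenvalues:
  λ = (trace ± √Δ)/2 = (22 ± 10.198)/2,
  λ_1 = 16.099,  λ_2 = 5.901.

Step 4 — unit eigenvector for λ_1: solve (Sigma - λ_1 I)v = 0. First row:
  (12 - 16.099)·v_x + (-5)·v_y = 0, i.e. (-4.099)·v_x + (-5)·v_y = 0,
  so v ∝ (b, λ_1 - a) = (-5, 4.099); multiply by -1 so the first entry is positive: u = (5, -4.099).
  ||u|| = √((5)² + (-4.099)²) = √(41.802) ≈ 6.4654,
  v_1 = u/||u|| ≈ (0.7733, -0.634) (||v_1|| = 1).

λ_1 = 16.099,  λ_2 = 5.901;  v_1 ≈ (0.7733, -0.634)


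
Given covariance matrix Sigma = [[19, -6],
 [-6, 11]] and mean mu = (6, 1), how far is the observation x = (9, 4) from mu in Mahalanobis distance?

Step 1 — centre the observation: (x - mu) = (3, 3).

Step 2 — invert Sigma. det(Sigma) = 19·11 - (-6)² = 173.
  Sigma^{-1} = (1/det) · [[d, -b], [-b, a]] = [[0.0636, 0.0347],
 [0.0347, 0.1098]].

Step 3 — form the quadratic (x - mu)^T · Sigma^{-1} · (x - mu):
  Sigma^{-1} · (x - mu) = (0.2948, 0.4335).
  (x - mu)^T · [Sigma^{-1} · (x - mu)] = (3)·(0.2948) + (3)·(0.4335) = 2.185.

Step 4 — take square root: d = √(2.185) ≈ 1.4782.

d(x, mu) = √(2.185) ≈ 1.4782


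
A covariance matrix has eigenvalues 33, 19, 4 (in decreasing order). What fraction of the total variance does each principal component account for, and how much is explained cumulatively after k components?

Step 1 — total variance = trace(Sigma) = Σ λ_i = 33 + 19 + 4 = 56.

Step 2 — fraction explained by component i = λ_i / Σ λ:
  PC1: 33/56 = 0.5893
  PC2: 19/56 = 0.3393
  PC3: 4/56 = 0.0714

Step 3 — cumulative fraction after k components = (λ_1 + ... + λ_k) / Σ λ:
  k = 1: 33/56 = 0.5893
  k = 2: (33 + 19)/56 = 52/56 = 0.9286
  k = 3: (33 + 19 + 4)/56 = 56/56 = 1

Summary (fraction, with percent):

explained: PC1 0.5893 (58.93%), PC2 0.3393 (33.93%), PC3 0.0714 (7.14%);  cumulative: 0.5893, 0.9286, 1


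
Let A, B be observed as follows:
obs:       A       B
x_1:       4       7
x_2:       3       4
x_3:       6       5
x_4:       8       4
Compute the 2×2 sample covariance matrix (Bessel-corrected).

Step 1 — column means:
  mean(A) = (4 + 3 + 6 + 8) / 4 = 21/4 = 5.25
  mean(B) = (7 + 4 + 5 + 4) / 4 = 20/4 = 5

Step 2 — sample covariance S[i,j] = (1/(n-1)) · Σ_k (x_{k,i} - mean_i) · (x_{k,j} - mean_j), with n-1 = 3.
  S[A,A] = ((-1.25)·(-1.25) + (-2.25)·(-2.25) + (0.75)·(0.75) + (2.75)·(2.75)) / 3 = 14.75/3 = 4.9167
  S[A,B] = ((-1.25)·(2) + (-2.25)·(-1) + (0.75)·(0) + (2.75)·(-1)) / 3 = -3/3 = -1
  S[B,B] = ((2)·(2) + (-1)·(-1) + (0)·(0) + (-1)·(-1)) / 3 = 6/3 = 2

S is symmetric (S[j,i] = S[i,j]). Assembling:

S = [[4.9167, -1],
 [-1, 2]]


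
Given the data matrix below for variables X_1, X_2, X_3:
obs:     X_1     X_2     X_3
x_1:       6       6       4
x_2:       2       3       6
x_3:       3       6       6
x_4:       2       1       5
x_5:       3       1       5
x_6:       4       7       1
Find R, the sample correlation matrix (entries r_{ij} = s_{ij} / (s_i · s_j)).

Step 1 — column means:
  mean(X_1) = (6 + 2 + 3 + 2 + 3 + 4) / 6 = 20/6 = 3.3333
  mean(X_2) = (6 + 3 + 6 + 1 + 1 + 7) / 6 = 24/6 = 4
  mean(X_3) = (4 + 6 + 6 + 5 + 5 + 1) / 6 = 27/6 = 4.5

Step 2 — sample variances and covariances s[i,j] = (1/(n-1)) · Σ_k (x_{k,i} - mean_i) · (x_{k,j} - mean_j), with n-1 = 5:
  s[X_1,X_1] = ((2.6667)·(2.6667) + (-1.3333)·(-1.3333) + (-0.3333)·(-0.3333) + (-1.3333)·(-1.3333) + (-0.3333)·(-0.3333) + (0.6667)·(0.6667)) / 5 = 11.3333/5 = 2.2667
  s[X_1,X_2] = ((2.6667)·(2) + (-1.3333)·(-1) + (-0.3333)·(2) + (-1.3333)·(-3) + (-0.3333)·(-3) + (0.6667)·(3)) / 5 = 13/5 = 2.6
  s[X_1,X_3] = ((2.6667)·(-0.5) + (-1.3333)·(1.5) + (-0.3333)·(1.5) + (-1.3333)·(0.5) + (-0.3333)·(0.5) + (0.6667)·(-3.5)) / 5 = -7/5 = -1.4
  s[X_2,X_2] = ((2)·(2) + (-1)·(-1) + (2)·(2) + (-3)·(-3) + (-3)·(-3) + (3)·(3)) / 5 = 36/5 = 7.2
  s[X_2,X_3] = ((2)·(-0.5) + (-1)·(1.5) + (2)·(1.5) + (-3)·(0.5) + (-3)·(0.5) + (3)·(-3.5)) / 5 = -13/5 = -2.6
  s[X_3,X_3] = ((-0.5)·(-0.5) + (1.5)·(1.5) + (1.5)·(1.5) + (0.5)·(0.5) + (0.5)·(0.5) + (-3.5)·(-3.5)) / 5 = 17.5/5 = 3.5
  Sample standard deviations s_i = √(s[i,i]):
  s(X_1) = √(2.2667) = 1.5055
  s(X_2) = √(7.2) = 2.6833
  s(X_3) = √(3.5) = 1.8708

Step 3 — r_{ij} = s_{ij} / (s_i · s_j):
  r[X_1,X_1] = 1 (diagonal).
  r[X_1,X_2] = 2.6 / (1.5055 · 2.6833) = 2.6 / 4.0398 = 0.6436
  r[X_1,X_3] = -1.4 / (1.5055 · 1.8708) = -1.4 / 2.8166 = -0.4971
  r[X_2,X_2] = 1 (diagonal).
  r[X_2,X_3] = -2.6 / (2.6833 · 1.8708) = -2.6 / 5.02 = -0.5179
  r[X_3,X_3] = 1 (diagonal).

R is symmetric with unit diagonal. Assembling:

R = [[1, 0.6436, -0.4971],
 [0.6436, 1, -0.5179],
 [-0.4971, -0.5179, 1]]


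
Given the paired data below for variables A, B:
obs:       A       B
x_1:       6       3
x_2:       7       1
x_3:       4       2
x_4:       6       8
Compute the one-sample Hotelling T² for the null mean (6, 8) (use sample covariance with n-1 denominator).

Step 1 — sample mean vector:
  mean(A) = (6 + 7 + 4 + 6) / 4 = 23/4 = 5.75
  mean(B) = (3 + 1 + 2 + 8) / 4 = 14/4 = 3.5
  x̄ = (5.75, 3.5),  deviation x̄ - mu_0 = (5.75, 3.5) - (6, 8) = (-0.25, -4.5).

Step 2 — sample covariance matrix, S[i,j] = (1/(n-1)) · Σ_k (x_{k,i} - mean_i) · (x_{k,j} - mean_j), divisor n-1 = 3:
  S[A,A] = ((0.25)·(0.25) + (1.25)·(1.25) + (-1.75)·(-1.75) + (0.25)·(0.25)) / 3 = 4.75/3 = 1.5833
  S[A,B] = ((0.25)·(-0.5) + (1.25)·(-2.5) + (-1.75)·(-1.5) + (0.25)·(4.5)) / 3 = 0.5/3 = 0.1667
  S[B,B] = ((-0.5)·(-0.5) + (-2.5)·(-2.5) + (-1.5)·(-1.5) + (4.5)·(4.5)) / 3 = 29/3 = 9.6667
  S = [[1.5833, 0.1667],
 [0.1667, 9.6667]].

Step 3 — invert S. det(S) = 1.5833·9.6667 - (0.1667)² = 15.2778.
  S^{-1} = (1/det) · [[d, -b], [-b, a]] = [[0.6327, -0.0109],
 [-0.0109, 0.1036]].

Step 4 — quadratic form (x̄ - mu_0)^T · S^{-1} · (x̄ - mu_0):
  S^{-1} · (x̄ - mu_0) = (-0.1091, -0.4636),
  (x̄ - mu_0)^T · [...] = (-0.25)·(-0.1091) + (-4.5)·(-0.4636) = 2.1136.

Step 5 — scale by n: T² = 4 · 2.1136 = 8.4545.

T² ≈ 8.4545


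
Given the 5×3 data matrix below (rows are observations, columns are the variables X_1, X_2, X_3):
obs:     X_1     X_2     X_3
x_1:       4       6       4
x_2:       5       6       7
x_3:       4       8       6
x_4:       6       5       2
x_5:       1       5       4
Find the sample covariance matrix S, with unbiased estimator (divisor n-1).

Step 1 — column means:
  mean(X_1) = (4 + 5 + 4 + 6 + 1) / 5 = 20/5 = 4
  mean(X_2) = (6 + 6 + 8 + 5 + 5) / 5 = 30/5 = 6
  mean(X_3) = (4 + 7 + 6 + 2 + 4) / 5 = 23/5 = 4.6

Step 2 — sample covariance S[i,j] = (1/(n-1)) · Σ_k (x_{k,i} - mean_i) · (x_{k,j} - mean_j), with n-1 = 4.
  S[X_1,X_1] = ((0)·(0) + (1)·(1) + (0)·(0) + (2)·(2) + (-3)·(-3)) / 4 = 14/4 = 3.5
  S[X_1,X_2] = ((0)·(0) + (1)·(0) + (0)·(2) + (2)·(-1) + (-3)·(-1)) / 4 = 1/4 = 0.25
  S[X_1,X_3] = ((0)·(-0.6) + (1)·(2.4) + (0)·(1.4) + (2)·(-2.6) + (-3)·(-0.6)) / 4 = -1/4 = -0.25
  S[X_2,X_2] = ((0)·(0) + (0)·(0) + (2)·(2) + (-1)·(-1) + (-1)·(-1)) / 4 = 6/4 = 1.5
  S[X_2,X_3] = ((0)·(-0.6) + (0)·(2.4) + (2)·(1.4) + (-1)·(-2.6) + (-1)·(-0.6)) / 4 = 6/4 = 1.5
  S[X_3,X_3] = ((-0.6)·(-0.6) + (2.4)·(2.4) + (1.4)·(1.4) + (-2.6)·(-2.6) + (-0.6)·(-0.6)) / 4 = 15.2/4 = 3.8

S is symmetric (S[j,i] = S[i,j]). Assembling:

S = [[3.5, 0.25, -0.25],
 [0.25, 1.5, 1.5],
 [-0.25, 1.5, 3.8]]


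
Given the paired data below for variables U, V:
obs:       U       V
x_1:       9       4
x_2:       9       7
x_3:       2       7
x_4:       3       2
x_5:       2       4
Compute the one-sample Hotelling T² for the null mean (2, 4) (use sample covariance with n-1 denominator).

Step 1 — sample mean vector:
  mean(U) = (9 + 9 + 2 + 3 + 2) / 5 = 25/5 = 5
  mean(V) = (4 + 7 + 7 + 2 + 4) / 5 = 24/5 = 4.8
  x̄ = (5, 4.8),  deviation x̄ - mu_0 = (5, 4.8) - (2, 4) = (3, 0.8).

Step 2 — sample covariance matrix, S[i,j] = (1/(n-1)) · Σ_k (x_{k,i} - mean_i) · (x_{k,j} - mean_j), divisor n-1 = 4:
  S[U,U] = ((4)·(4) + (4)·(4) + (-3)·(-3) + (-2)·(-2) + (-3)·(-3)) / 4 = 54/4 = 13.5
  S[U,V] = ((4)·(-0.8) + (4)·(2.2) + (-3)·(2.2) + (-2)·(-2.8) + (-3)·(-0.8)) / 4 = 7/4 = 1.75
  S[V,V] = ((-0.8)·(-0.8) + (2.2)·(2.2) + (2.2)·(2.2) + (-2.8)·(-2.8) + (-0.8)·(-0.8)) / 4 = 18.8/4 = 4.7
  S = [[13.5, 1.75],
 [1.75, 4.7]].

Step 3 — invert S. det(S) = 13.5·4.7 - (1.75)² = 60.3875.
  S^{-1} = (1/det) · [[d, -b], [-b, a]] = [[0.0778, -0.029],
 [-0.029, 0.2236]].

Step 4 — quadratic form (x̄ - mu_0)^T · S^{-1} · (x̄ - mu_0):
  S^{-1} · (x̄ - mu_0) = (0.2103, 0.0919),
  (x̄ - mu_0)^T · [...] = (3)·(0.2103) + (0.8)·(0.0919) = 0.7045.

Step 5 — scale by n: T² = 5 · 0.7045 = 3.5223.

T² ≈ 3.5223


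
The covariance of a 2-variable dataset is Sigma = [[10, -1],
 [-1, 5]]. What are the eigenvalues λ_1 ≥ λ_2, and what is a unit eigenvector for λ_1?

Step 1 — characteristic polynomial of 2×2 Sigma:
  det(Sigma - λI) = λ² - trace · λ + det = 0.
  trace = 10 + 5 = 15, det = 10·5 - (-1)² = 49.
Step 2 — discriminant:
  Δ = trace² - 4·det = 225 - 196 = 29.
Step 3 — eigenvalues:
  λ = (trace ± √Δ)/2 = (15 ± 5.3852)/2,
  λ_1 = 10.1926,  λ_2 = 4.8074.

Step 4 — unit eigenvector for λ_1: solve (Sigma - λ_1 I)v = 0. First row:
  (10 - 10.1926)·v_x + (-1)·v_y = 0, i.e. (-0.1926)·v_x + (-1)·v_y = 0,
  so v ∝ (b, λ_1 - a) = (-1, 0.1926); multiply by -1 so the first entry is positive: u = (1, -0.1926).
  ||u|| = √((1)² + (-0.1926)²) = √(1.0371) ≈ 1.0184,
  v_1 = u/||u|| ≈ (0.982, -0.1891) (||v_1|| = 1).

λ_1 = 10.1926,  λ_2 = 4.8074;  v_1 ≈ (0.982, -0.1891)


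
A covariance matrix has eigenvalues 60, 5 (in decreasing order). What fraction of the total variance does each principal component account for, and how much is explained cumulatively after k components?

Step 1 — total variance = trace(Sigma) = Σ λ_i = 60 + 5 = 65.

Step 2 — fraction explained by component i = λ_i / Σ λ:
  PC1: 60/65 = 0.9231
  PC2: 5/65 = 0.0769

Step 3 — cumulative fraction after k components = (λ_1 + ... + λ_k) / Σ λ:
  k = 1: 60/65 = 0.9231
  k = 2: (60 + 5)/65 = 65/65 = 1

Summary (fraction, with percent):

explained: PC1 0.9231 (92.31%), PC2 0.0769 (7.69%);  cumulative: 0.9231, 1


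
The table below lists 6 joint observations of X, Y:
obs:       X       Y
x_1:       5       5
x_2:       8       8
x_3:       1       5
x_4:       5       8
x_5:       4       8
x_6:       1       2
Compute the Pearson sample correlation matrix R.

Step 1 — column means:
  mean(X) = (5 + 8 + 1 + 5 + 4 + 1) / 6 = 24/6 = 4
  mean(Y) = (5 + 8 + 5 + 8 + 8 + 2) / 6 = 36/6 = 6

Step 2 — sample variances and covariances s[i,j] = (1/(n-1)) · Σ_k (x_{k,i} - mean_i) · (x_{k,j} - mean_j), with n-1 = 5:
  s[X,X] = ((1)·(1) + (4)·(4) + (-3)·(-3) + (1)·(1) + (0)·(0) + (-3)·(-3)) / 5 = 36/5 = 7.2
  s[X,Y] = ((1)·(-1) + (4)·(2) + (-3)·(-1) + (1)·(2) + (0)·(2) + (-3)·(-4)) / 5 = 24/5 = 4.8
  s[Y,Y] = ((-1)·(-1) + (2)·(2) + (-1)·(-1) + (2)·(2) + (2)·(2) + (-4)·(-4)) / 5 = 30/5 = 6
  Sample standard deviations s_i = √(s[i,i]):
  s(X) = √(7.2) = 2.6833
  s(Y) = √(6) = 2.4495

Step 3 — r_{ij} = s_{ij} / (s_i · s_j):
  r[X,X] = 1 (diagonal).
  r[X,Y] = 4.8 / (2.6833 · 2.4495) = 4.8 / 6.5727 = 0.7303
  r[Y,Y] = 1 (diagonal).

R is symmetric with unit diagonal. Assembling:

R = [[1, 0.7303],
 [0.7303, 1]]


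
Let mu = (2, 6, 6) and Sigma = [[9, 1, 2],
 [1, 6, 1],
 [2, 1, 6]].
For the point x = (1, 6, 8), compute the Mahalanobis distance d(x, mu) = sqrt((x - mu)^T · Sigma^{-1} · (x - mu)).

Step 1 — centre the observation: (x - mu) = (-1, 0, 2).

Step 2 — invert Sigma (cofactor / det for 3×3, or solve directly):
  Sigma^{-1} = [[0.1211, -0.0138, -0.0381],
 [-0.0138, 0.173, -0.0242],
 [-0.0381, -0.0242, 0.1834]].

Step 3 — form the quadratic (x - mu)^T · Sigma^{-1} · (x - mu):
  Sigma^{-1} · (x - mu) = (-0.1972, -0.0346, 0.4048).
  (x - mu)^T · [Sigma^{-1} · (x - mu)] = (-1)·(-0.1972) + (0)·(-0.0346) + (2)·(0.4048) = 1.0069.

Step 4 — take square root: d = √(1.0069) ≈ 1.0035.

d(x, mu) = √(1.0069) ≈ 1.0035


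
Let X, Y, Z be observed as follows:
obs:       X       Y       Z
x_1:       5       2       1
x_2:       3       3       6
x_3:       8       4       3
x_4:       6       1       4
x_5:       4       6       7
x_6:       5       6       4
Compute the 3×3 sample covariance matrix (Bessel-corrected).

Step 1 — column means:
  mean(X) = (5 + 3 + 8 + 6 + 4 + 5) / 6 = 31/6 = 5.1667
  mean(Y) = (2 + 3 + 4 + 1 + 6 + 6) / 6 = 22/6 = 3.6667
  mean(Z) = (1 + 6 + 3 + 4 + 7 + 4) / 6 = 25/6 = 4.1667

Step 2 — sample covariance S[i,j] = (1/(n-1)) · Σ_k (x_{k,i} - mean_i) · (x_{k,j} - mean_j), with n-1 = 5.
  S[X,X] = ((-0.1667)·(-0.1667) + (-2.1667)·(-2.1667) + (2.8333)·(2.8333) + (0.8333)·(0.8333) + (-1.1667)·(-1.1667) + (-0.1667)·(-0.1667)) / 5 = 14.8333/5 = 2.9667
  S[X,Y] = ((-0.1667)·(-1.6667) + (-2.1667)·(-0.6667) + (2.8333)·(0.3333) + (0.8333)·(-2.6667) + (-1.1667)·(2.3333) + (-0.1667)·(2.3333)) / 5 = -2.6667/5 = -0.5333
  S[X,Z] = ((-0.1667)·(-3.1667) + (-2.1667)·(1.8333) + (2.8333)·(-1.1667) + (0.8333)·(-0.1667) + (-1.1667)·(2.8333) + (-0.1667)·(-0.1667)) / 5 = -10.1667/5 = -2.0333
  S[Y,Y] = ((-1.6667)·(-1.6667) + (-0.6667)·(-0.6667) + (0.3333)·(0.3333) + (-2.6667)·(-2.6667) + (2.3333)·(2.3333) + (2.3333)·(2.3333)) / 5 = 21.3333/5 = 4.2667
  S[Y,Z] = ((-1.6667)·(-3.1667) + (-0.6667)·(1.8333) + (0.3333)·(-1.1667) + (-2.6667)·(-0.1667) + (2.3333)·(2.8333) + (2.3333)·(-0.1667)) / 5 = 10.3333/5 = 2.0667
  S[Z,Z] = ((-3.1667)·(-3.1667) + (1.8333)·(1.8333) + (-1.1667)·(-1.1667) + (-0.1667)·(-0.1667) + (2.8333)·(2.8333) + (-0.1667)·(-0.1667)) / 5 = 22.8333/5 = 4.5667

S is symmetric (S[j,i] = S[i,j]). Assembling:

S = [[2.9667, -0.5333, -2.0333],
 [-0.5333, 4.2667, 2.0667],
 [-2.0333, 2.0667, 4.5667]]


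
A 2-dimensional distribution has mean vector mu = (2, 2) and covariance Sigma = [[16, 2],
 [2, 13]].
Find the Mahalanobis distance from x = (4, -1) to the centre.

Step 1 — centre the observation: (x - mu) = (2, -3).

Step 2 — invert Sigma. det(Sigma) = 16·13 - (2)² = 204.
  Sigma^{-1} = (1/det) · [[d, -b], [-b, a]] = [[0.0637, -0.0098],
 [-0.0098, 0.0784]].

Step 3 — form the quadratic (x - mu)^T · Sigma^{-1} · (x - mu):
  Sigma^{-1} · (x - mu) = (0.1569, -0.2549).
  (x - mu)^T · [Sigma^{-1} · (x - mu)] = (2)·(0.1569) + (-3)·(-0.2549) = 1.0784.

Step 4 — take square root: d = √(1.0784) ≈ 1.0385.

d(x, mu) = √(1.0784) ≈ 1.0385


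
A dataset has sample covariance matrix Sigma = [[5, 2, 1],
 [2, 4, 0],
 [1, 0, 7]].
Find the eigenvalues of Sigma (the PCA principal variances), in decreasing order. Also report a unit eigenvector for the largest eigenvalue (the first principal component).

Step 1 — characteristic polynomial p(λ) = det(λI - Sigma) = λ³ - tr·λ² + c_1·λ - det, where tr = trace, c_1 = sum of the principal 2×2 minors, det = det(Sigma):
  tr = 5 + 4 + 7 = 16,
  c_1 = (5·4 - (2)²) + (5·7 - (1)²) + (4·7 - (0)²) = 16 + 34 + 28 = 78,
  det = 5·(4·7 - (0)²) - (2)·((2)·7 - (0)·(1)) + (1)·((2)·(0) - 4·(1)) = 5·(28) - (2)·(14) + (1)·(-4) = 108.
  So p(λ) = λ³ - 16λ² + 78λ - 108.
Step 2 — look for an integer root (rational root theorem: any rational root is an integer divisor of 108). Testing λ = 6:
  p(6) = 216 - 576 + 468 - 108 = 0  ✓
  Dividing out (λ - 6): p(λ) = (λ - 6)(λ² - 10λ + 18).
Step 3 — remaining eigenvalues from the quadratic λ² - 10λ + 18 = 0:
  Δ = 10² - 4·18 = 100 - 72 = 28,  λ = (10 ± √28)/2 = (10 ± 5.2915)/2 ≈ 7.6458 or 2.3542.
  Sorted: λ_1 = 7.6458,  λ_2 = 6,  λ_3 = 2.3542  (check: sum = 16 = tr ✓).

Step 4 — unit eigenvector for λ_1 ≈ 7.6458: v spans the null space of (Sigma - λ_1 I), whose rows are
  r_1 = (-2.6458, 2, 1),  r_2 = (2, -3.6458, 0),  r_3 = (1, 0, -0.6458).
  v is orthogonal to every row, so take v ∝ r_1 × r_2 = ((2)·(0) - (1)·(-3.6458), (1)·(2) - (-2.6458)·(0), (-2.6458)·(-3.6458) - (2)·(2)) ≈ (3.6458, 2, 5.6458).
  Let u = (3.6458, 2, 5.6458).
  ||u|| = √((3.6458)² + (2)² + (5.6458)²) = √(49.166) ≈ 7.0118,  v_1 = u/||u|| ≈ (0.5199, 0.2852, 0.8052) (||v_1|| = 1).

λ_1 = 7.6458,  λ_2 = 6,  λ_3 = 2.3542;  v_1 ≈ (0.5199, 0.2852, 0.8052)


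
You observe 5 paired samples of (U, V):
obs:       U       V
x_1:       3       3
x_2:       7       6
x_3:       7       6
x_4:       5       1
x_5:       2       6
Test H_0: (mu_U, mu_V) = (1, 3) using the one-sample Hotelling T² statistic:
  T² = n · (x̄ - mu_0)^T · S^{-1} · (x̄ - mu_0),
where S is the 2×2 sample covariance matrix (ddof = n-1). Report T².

Step 1 — sample mean vector:
  mean(U) = (3 + 7 + 7 + 5 + 2) / 5 = 24/5 = 4.8
  mean(V) = (3 + 6 + 6 + 1 + 6) / 5 = 22/5 = 4.4
  x̄ = (4.8, 4.4),  deviation x̄ - mu_0 = (4.8, 4.4) - (1, 3) = (3.8, 1.4).

Step 2 — sample covariance matrix, S[i,j] = (1/(n-1)) · Σ_k (x_{k,i} - mean_i) · (x_{k,j} - mean_j), divisor n-1 = 4:
  S[U,U] = ((-1.8)·(-1.8) + (2.2)·(2.2) + (2.2)·(2.2) + (0.2)·(0.2) + (-2.8)·(-2.8)) / 4 = 20.8/4 = 5.2
  S[U,V] = ((-1.8)·(-1.4) + (2.2)·(1.6) + (2.2)·(1.6) + (0.2)·(-3.4) + (-2.8)·(1.6)) / 4 = 4.4/4 = 1.1
  S[V,V] = ((-1.4)·(-1.4) + (1.6)·(1.6) + (1.6)·(1.6) + (-3.4)·(-3.4) + (1.6)·(1.6)) / 4 = 21.2/4 = 5.3
  S = [[5.2, 1.1],
 [1.1, 5.3]].

Step 3 — invert S. det(S) = 5.2·5.3 - (1.1)² = 26.35.
  S^{-1} = (1/det) · [[d, -b], [-b, a]] = [[0.2011, -0.0417],
 [-0.0417, 0.1973]].

Step 4 — quadratic form (x̄ - mu_0)^T · S^{-1} · (x̄ - mu_0):
  S^{-1} · (x̄ - mu_0) = (0.7059, 0.1176),
  (x̄ - mu_0)^T · [...] = (3.8)·(0.7059) + (1.4)·(0.1176) = 2.8471.

Step 5 — scale by n: T² = 5 · 2.8471 = 14.2353.

T² ≈ 14.2353


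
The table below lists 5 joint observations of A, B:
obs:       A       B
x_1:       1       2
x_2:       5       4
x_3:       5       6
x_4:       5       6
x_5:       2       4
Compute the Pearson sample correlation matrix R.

Step 1 — column means:
  mean(A) = (1 + 5 + 5 + 5 + 2) / 5 = 18/5 = 3.6
  mean(B) = (2 + 4 + 6 + 6 + 4) / 5 = 22/5 = 4.4

Step 2 — sample variances and covariances s[i,j] = (1/(n-1)) · Σ_k (x_{k,i} - mean_i) · (x_{k,j} - mean_j), with n-1 = 4:
  s[A,A] = ((-2.6)·(-2.6) + (1.4)·(1.4) + (1.4)·(1.4) + (1.4)·(1.4) + (-1.6)·(-1.6)) / 4 = 15.2/4 = 3.8
  s[A,B] = ((-2.6)·(-2.4) + (1.4)·(-0.4) + (1.4)·(1.6) + (1.4)·(1.6) + (-1.6)·(-0.4)) / 4 = 10.8/4 = 2.7
  s[B,B] = ((-2.4)·(-2.4) + (-0.4)·(-0.4) + (1.6)·(1.6) + (1.6)·(1.6) + (-0.4)·(-0.4)) / 4 = 11.2/4 = 2.8
  Sample standard deviations s_i = √(s[i,i]):
  s(A) = √(3.8) = 1.9494
  s(B) = √(2.8) = 1.6733

Step 3 — r_{ij} = s_{ij} / (s_i · s_j):
  r[A,A] = 1 (diagonal).
  r[A,B] = 2.7 / (1.9494 · 1.6733) = 2.7 / 3.2619 = 0.8277
  r[B,B] = 1 (diagonal).

R is symmetric with unit diagonal. Assembling:

R = [[1, 0.8277],
 [0.8277, 1]]


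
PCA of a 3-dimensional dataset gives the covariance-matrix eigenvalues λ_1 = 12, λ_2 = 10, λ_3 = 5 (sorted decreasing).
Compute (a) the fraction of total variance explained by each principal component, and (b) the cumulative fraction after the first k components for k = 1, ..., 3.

Step 1 — total variance = trace(Sigma) = Σ λ_i = 12 + 10 + 5 = 27.

Step 2 — fraction explained by component i = λ_i / Σ λ:
  PC1: 12/27 = 0.4444
  PC2: 10/27 = 0.3704
  PC3: 5/27 = 0.1852

Step 3 — cumulative fraction after k components = (λ_1 + ... + λ_k) / Σ λ:
  k = 1: 12/27 = 0.4444
  k = 2: (12 + 10)/27 = 22/27 = 0.8148
  k = 3: (12 + 10 + 5)/27 = 27/27 = 1

Summary (fraction, with percent):

explained: PC1 0.4444 (44.44%), PC2 0.3704 (37.04%), PC3 0.1852 (18.52%);  cumulative: 0.4444, 0.8148, 1


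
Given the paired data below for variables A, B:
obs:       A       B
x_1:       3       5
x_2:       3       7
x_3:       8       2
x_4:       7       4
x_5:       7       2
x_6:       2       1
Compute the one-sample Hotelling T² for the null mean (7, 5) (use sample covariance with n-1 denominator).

Step 1 — sample mean vector:
  mean(A) = (3 + 3 + 8 + 7 + 7 + 2) / 6 = 30/6 = 5
  mean(B) = (5 + 7 + 2 + 4 + 2 + 1) / 6 = 21/6 = 3.5
  x̄ = (5, 3.5),  deviation x̄ - mu_0 = (5, 3.5) - (7, 5) = (-2, -1.5).

Step 2 — sample covariance matrix, S[i,j] = (1/(n-1)) · Σ_k (x_{k,i} - mean_i) · (x_{k,j} - mean_j), divisor n-1 = 5:
  S[A,A] = ((-2)·(-2) + (-2)·(-2) + (3)·(3) + (2)·(2) + (2)·(2) + (-3)·(-3)) / 5 = 34/5 = 6.8
  S[A,B] = ((-2)·(1.5) + (-2)·(3.5) + (3)·(-1.5) + (2)·(0.5) + (2)·(-1.5) + (-3)·(-2.5)) / 5 = -9/5 = -1.8
  S[B,B] = ((1.5)·(1.5) + (3.5)·(3.5) + (-1.5)·(-1.5) + (0.5)·(0.5) + (-1.5)·(-1.5) + (-2.5)·(-2.5)) / 5 = 25.5/5 = 5.1
  S = [[6.8, -1.8],
 [-1.8, 5.1]].

Step 3 — invert S. det(S) = 6.8·5.1 - (-1.8)² = 31.44.
  S^{-1} = (1/det) · [[d, -b], [-b, a]] = [[0.1622, 0.0573],
 [0.0573, 0.2163]].

Step 4 — quadratic form (x̄ - mu_0)^T · S^{-1} · (x̄ - mu_0):
  S^{-1} · (x̄ - mu_0) = (-0.4103, -0.4389),
  (x̄ - mu_0)^T · [...] = (-2)·(-0.4103) + (-1.5)·(-0.4389) = 1.479.

Step 5 — scale by n: T² = 6 · 1.479 = 8.874.

T² ≈ 8.874


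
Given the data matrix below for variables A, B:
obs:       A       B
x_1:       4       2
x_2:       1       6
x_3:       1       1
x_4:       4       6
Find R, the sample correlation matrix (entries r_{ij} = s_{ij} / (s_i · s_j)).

Step 1 — column means:
  mean(A) = (4 + 1 + 1 + 4) / 4 = 10/4 = 2.5
  mean(B) = (2 + 6 + 1 + 6) / 4 = 15/4 = 3.75

Step 2 — sample variances and covariances s[i,j] = (1/(n-1)) · Σ_k (x_{k,i} - mean_i) · (x_{k,j} - mean_j), with n-1 = 3:
  s[A,A] = ((1.5)·(1.5) + (-1.5)·(-1.5) + (-1.5)·(-1.5) + (1.5)·(1.5)) / 3 = 9/3 = 3
  s[A,B] = ((1.5)·(-1.75) + (-1.5)·(2.25) + (-1.5)·(-2.75) + (1.5)·(2.25)) / 3 = 1.5/3 = 0.5
  s[B,B] = ((-1.75)·(-1.75) + (2.25)·(2.25) + (-2.75)·(-2.75) + (2.25)·(2.25)) / 3 = 20.75/3 = 6.9167
  Sample standard deviations s_i = √(s[i,i]):
  s(A) = √(3) = 1.7321
  s(B) = √(6.9167) = 2.63

Step 3 — r_{ij} = s_{ij} / (s_i · s_j):
  r[A,A] = 1 (diagonal).
  r[A,B] = 0.5 / (1.7321 · 2.63) = 0.5 / 4.5552 = 0.1098
  r[B,B] = 1 (diagonal).

R is symmetric with unit diagonal. Assembling:

R = [[1, 0.1098],
 [0.1098, 1]]


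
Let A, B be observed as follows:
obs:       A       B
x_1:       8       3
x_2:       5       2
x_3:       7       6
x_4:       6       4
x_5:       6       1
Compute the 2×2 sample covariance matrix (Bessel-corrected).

Step 1 — column means:
  mean(A) = (8 + 5 + 7 + 6 + 6) / 5 = 32/5 = 6.4
  mean(B) = (3 + 2 + 6 + 4 + 1) / 5 = 16/5 = 3.2

Step 2 — sample covariance S[i,j] = (1/(n-1)) · Σ_k (x_{k,i} - mean_i) · (x_{k,j} - mean_j), with n-1 = 4.
  S[A,A] = ((1.6)·(1.6) + (-1.4)·(-1.4) + (0.6)·(0.6) + (-0.4)·(-0.4) + (-0.4)·(-0.4)) / 4 = 5.2/4 = 1.3
  S[A,B] = ((1.6)·(-0.2) + (-1.4)·(-1.2) + (0.6)·(2.8) + (-0.4)·(0.8) + (-0.4)·(-2.2)) / 4 = 3.6/4 = 0.9
  S[B,B] = ((-0.2)·(-0.2) + (-1.2)·(-1.2) + (2.8)·(2.8) + (0.8)·(0.8) + (-2.2)·(-2.2)) / 4 = 14.8/4 = 3.7

S is symmetric (S[j,i] = S[i,j]). Assembling:

S = [[1.3, 0.9],
 [0.9, 3.7]]


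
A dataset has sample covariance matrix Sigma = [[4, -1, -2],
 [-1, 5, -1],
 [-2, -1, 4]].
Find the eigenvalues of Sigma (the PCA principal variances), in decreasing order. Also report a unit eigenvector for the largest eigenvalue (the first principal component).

Step 1 — characteristic polynomial p(λ) = det(λI - Sigma) = λ³ - tr·λ² + c_1·λ - det, where tr = trace, c_1 = sum of the principal 2×2 minors, det = det(Sigma):
  tr = 4 + 5 + 4 = 13,
  c_1 = (4·5 - (-1)²) + (4·4 - (-2)²) + (5·4 - (-1)²) = 19 + 12 + 19 = 50,
  det = 4·(5·4 - (-1)²) - (-1)·((-1)·4 - (-1)·(-2)) + (-2)·((-1)·(-1) - 5·(-2)) = 4·(19) - (-1)·(-6) + (-2)·(11) = 48.
  So p(λ) = λ³ - 13λ² + 50λ - 48.
Step 2 — look for an integer root (rational root theorem: any rational root is an integer divisor of 48). Testing λ = 6:
  p(6) = 216 - 468 + 300 - 48 = 0  ✓
  Dividing out (λ - 6): p(λ) = (λ - 6)(λ² - 7λ + 8).
Step 3 — remaining eigenvalues from the quadratic λ² - 7λ + 8 = 0:
  Δ = 7² - 4·8 = 49 - 32 = 17,  λ = (7 ± √17)/2 = (7 ± 4.1231)/2 ≈ 5.5616 or 1.4384.
  Sorted: λ_1 = 6,  λ_2 = 5.5616,  λ_3 = 1.4384  (check: sum = 13 = tr ✓).

Step 4 — unit eigenvector for λ_1 = 6: v spans the null space of (Sigma - λ_1 I), whose rows are
  r_1 = (-2, -1, -2),  r_2 = (-1, -1, -1),  r_3 = (-2, -1, -2).
  v is orthogonal to every row, so take v ∝ r_1 × r_2 = ((-1)·(-1) - (-2)·(-1), (-2)·(-1) - (-2)·(-1), (-2)·(-1) - (-1)·(-1)) = (-1, 0, 1).
  Rescale (multiply by -1 so the first nonzero entry is positive): u = (1, 0, -1).
  ||u|| = √((1)² + (0)² + (-1)²) = √(2) ≈ 1.4142,  v_1 = u/||u|| ≈ (0.7071, 0, -0.7071) (||v_1|| = 1).

λ_1 = 6,  λ_2 = 5.5616,  λ_3 = 1.4384;  v_1 ≈ (0.7071, 0, -0.7071)


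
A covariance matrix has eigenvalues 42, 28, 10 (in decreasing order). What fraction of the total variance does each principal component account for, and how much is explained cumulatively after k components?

Step 1 — total variance = trace(Sigma) = Σ λ_i = 42 + 28 + 10 = 80.

Step 2 — fraction explained by component i = λ_i / Σ λ:
  PC1: 42/80 = 0.525
  PC2: 28/80 = 0.35
  PC3: 10/80 = 0.125

Step 3 — cumulative fraction after k components = (λ_1 + ... + λ_k) / Σ λ:
  k = 1: 42/80 = 0.525
  k = 2: (42 + 28)/80 = 70/80 = 0.875
  k = 3: (42 + 28 + 10)/80 = 80/80 = 1

Summary (fraction, with percent):

explained: PC1 0.525 (52.5%), PC2 0.35 (35%), PC3 0.125 (12.5%);  cumulative: 0.525, 0.875, 1
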